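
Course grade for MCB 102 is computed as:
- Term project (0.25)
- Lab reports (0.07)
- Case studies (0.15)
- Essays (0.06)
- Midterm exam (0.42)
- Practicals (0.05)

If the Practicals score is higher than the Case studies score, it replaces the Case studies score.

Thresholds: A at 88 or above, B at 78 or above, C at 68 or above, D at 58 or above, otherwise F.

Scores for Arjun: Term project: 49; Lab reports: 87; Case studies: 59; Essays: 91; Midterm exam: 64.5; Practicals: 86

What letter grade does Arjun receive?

C

Practicals (86) > Case studies (59), so Case studies counts as 86.
Weighted total:
  Term project 49 × 0.25 = 12.25
  Lab reports 87 × 0.07 = 6.09
  Case studies 86 × 0.15 = 12.9
  Essays 91 × 0.06 = 5.46
  Midterm exam 64.5 × 0.42 = 27.09
  Practicals 86 × 0.05 = 4.3
Sum = 68.09
68.09 is ≥ 68 and < 78 → C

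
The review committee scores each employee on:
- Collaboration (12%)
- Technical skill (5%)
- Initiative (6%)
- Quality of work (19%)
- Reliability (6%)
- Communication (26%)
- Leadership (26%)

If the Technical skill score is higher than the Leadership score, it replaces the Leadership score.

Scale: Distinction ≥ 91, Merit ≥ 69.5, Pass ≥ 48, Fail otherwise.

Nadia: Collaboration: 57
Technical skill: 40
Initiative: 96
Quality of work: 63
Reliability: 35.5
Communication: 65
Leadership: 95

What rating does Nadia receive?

Technical skill (40) ≤ Leadership (95), so Leadership stays at 95.
Weighted total:
  Collaboration 57 × 0.12 = 6.84
  Technical skill 40 × 0.05 = 2
  Initiative 96 × 0.06 = 5.76
  Quality of work 63 × 0.19 = 11.97
  Reliability 35.5 × 0.06 = 2.13
  Communication 65 × 0.26 = 16.9
  Leadership 95 × 0.26 = 24.7
Sum = 70.3
70.3 is ≥ 69.5 and < 91 → Merit

Merit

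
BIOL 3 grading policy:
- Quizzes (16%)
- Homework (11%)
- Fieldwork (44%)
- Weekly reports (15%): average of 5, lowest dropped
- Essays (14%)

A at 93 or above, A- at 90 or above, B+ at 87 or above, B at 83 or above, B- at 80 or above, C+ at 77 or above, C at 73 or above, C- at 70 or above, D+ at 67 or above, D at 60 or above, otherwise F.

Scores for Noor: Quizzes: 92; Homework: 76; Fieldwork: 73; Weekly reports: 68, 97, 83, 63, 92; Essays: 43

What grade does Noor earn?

Weekly reports: drop 63 → average of remaining 4 = 340/4 = 85
Weighted total:
  Quizzes 92 × 0.16 = 14.72
  Homework 76 × 0.11 = 8.36
  Fieldwork 73 × 0.44 = 32.12
  Weekly reports 85 × 0.15 = 12.75
  Essays 43 × 0.14 = 6.02
Sum = 73.97
73.97 is ≥ 73 and < 77 → C

C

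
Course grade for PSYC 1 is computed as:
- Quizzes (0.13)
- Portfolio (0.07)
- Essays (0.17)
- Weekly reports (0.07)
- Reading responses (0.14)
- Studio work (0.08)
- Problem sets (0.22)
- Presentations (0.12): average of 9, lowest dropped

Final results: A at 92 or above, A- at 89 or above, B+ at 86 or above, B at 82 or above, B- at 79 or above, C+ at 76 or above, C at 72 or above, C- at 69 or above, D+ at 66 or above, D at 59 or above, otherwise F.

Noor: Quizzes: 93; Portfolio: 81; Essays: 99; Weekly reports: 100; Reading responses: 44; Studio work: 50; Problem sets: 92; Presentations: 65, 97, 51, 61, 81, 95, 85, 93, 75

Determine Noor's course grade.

Presentations: drop 51 → average of remaining 8 = 652/8 = 81.5
Weighted total:
  Quizzes 93 × 0.13 = 12.09
  Portfolio 81 × 0.07 = 5.67
  Essays 99 × 0.17 = 16.83
  Weekly reports 100 × 0.07 = 7
  Reading responses 44 × 0.14 = 6.16
  Studio work 50 × 0.08 = 4
  Problem sets 92 × 0.22 = 20.24
  Presentations 81.5 × 0.12 = 9.78
Sum = 81.77
81.77 is ≥ 79 and < 82 → B-

B-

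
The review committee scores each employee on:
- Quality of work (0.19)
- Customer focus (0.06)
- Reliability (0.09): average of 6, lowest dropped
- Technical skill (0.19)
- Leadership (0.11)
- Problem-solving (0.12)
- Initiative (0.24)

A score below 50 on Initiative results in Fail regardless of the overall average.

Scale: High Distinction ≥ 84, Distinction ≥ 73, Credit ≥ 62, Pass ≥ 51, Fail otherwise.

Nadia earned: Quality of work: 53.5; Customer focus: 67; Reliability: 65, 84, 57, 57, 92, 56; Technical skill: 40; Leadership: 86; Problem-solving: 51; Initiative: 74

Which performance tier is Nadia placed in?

Pass

Reliability: drop 56 → average of remaining 5 = 355/5 = 71
Initiative score 74 ≥ 50: minimum met.
Weighted total:
  Quality of work 53.5 × 0.19 = 10.165
  Customer focus 67 × 0.06 = 4.02
  Reliability 71 × 0.09 = 6.39
  Technical skill 40 × 0.19 = 7.6
  Leadership 86 × 0.11 = 9.46
  Problem-solving 51 × 0.12 = 6.12
  Initiative 74 × 0.24 = 17.76
Sum = 61.515
61.515 is ≥ 51 and < 62 → Pass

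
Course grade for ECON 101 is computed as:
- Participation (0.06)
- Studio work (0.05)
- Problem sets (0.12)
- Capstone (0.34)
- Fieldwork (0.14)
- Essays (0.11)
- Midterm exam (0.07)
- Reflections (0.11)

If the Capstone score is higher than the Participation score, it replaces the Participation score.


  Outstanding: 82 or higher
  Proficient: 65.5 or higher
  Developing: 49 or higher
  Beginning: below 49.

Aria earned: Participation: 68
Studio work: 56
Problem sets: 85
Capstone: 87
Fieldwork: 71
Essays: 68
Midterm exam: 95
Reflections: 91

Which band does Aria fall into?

Proficient

Capstone (87) > Participation (68), so Participation counts as 87.
Weighted total:
  Participation 87 × 0.06 = 5.22
  Studio work 56 × 0.05 = 2.8
  Problem sets 85 × 0.12 = 10.2
  Capstone 87 × 0.34 = 29.58
  Fieldwork 71 × 0.14 = 9.94
  Essays 68 × 0.11 = 7.48
  Midterm exam 95 × 0.07 = 6.65
  Reflections 91 × 0.11 = 10.01
Sum = 81.88
81.88 is ≥ 65.5 and < 82 → Proficient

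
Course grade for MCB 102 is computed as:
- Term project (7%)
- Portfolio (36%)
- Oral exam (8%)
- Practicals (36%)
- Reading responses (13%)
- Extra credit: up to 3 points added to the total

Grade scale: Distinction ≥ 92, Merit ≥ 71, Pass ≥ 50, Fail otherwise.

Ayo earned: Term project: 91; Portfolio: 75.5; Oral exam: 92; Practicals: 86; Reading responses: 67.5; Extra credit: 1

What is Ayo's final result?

Merit

Weighted total:
  Term project 91 × 0.07 = 6.37
  Portfolio 75.5 × 0.36 = 27.18
  Oral exam 92 × 0.08 = 7.36
  Practicals 86 × 0.36 = 30.96
  Reading responses 67.5 × 0.13 = 8.775
Sum = 80.645
Extra credit: 80.645 + 1 = 81.645
81.645 is ≥ 71 and < 92 → Merit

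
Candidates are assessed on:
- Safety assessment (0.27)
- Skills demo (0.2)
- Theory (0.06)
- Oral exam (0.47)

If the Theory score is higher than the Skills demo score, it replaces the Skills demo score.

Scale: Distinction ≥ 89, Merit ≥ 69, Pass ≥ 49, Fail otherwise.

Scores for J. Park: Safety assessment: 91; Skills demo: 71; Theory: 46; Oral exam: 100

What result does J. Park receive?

Merit

Theory (46) ≤ Skills demo (71), so Skills demo stays at 71.
Weighted total:
  Safety assessment 91 × 0.27 = 24.57
  Skills demo 71 × 0.2 = 14.2
  Theory 46 × 0.06 = 2.76
  Oral exam 100 × 0.47 = 47
Sum = 88.53
88.53 is ≥ 69 and < 89 → Merit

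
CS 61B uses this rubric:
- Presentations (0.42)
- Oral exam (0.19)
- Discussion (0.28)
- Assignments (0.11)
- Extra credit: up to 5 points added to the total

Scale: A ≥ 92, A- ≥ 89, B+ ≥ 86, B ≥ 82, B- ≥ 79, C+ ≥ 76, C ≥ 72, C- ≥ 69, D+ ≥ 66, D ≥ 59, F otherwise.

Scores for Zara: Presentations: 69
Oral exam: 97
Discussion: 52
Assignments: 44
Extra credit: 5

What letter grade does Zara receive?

Weighted total:
  Presentations 69 × 0.42 = 28.98
  Oral exam 97 × 0.19 = 18.43
  Discussion 52 × 0.28 = 14.56
  Assignments 44 × 0.11 = 4.84
Sum = 66.81
Extra credit: 66.81 + 5 = 71.81
71.81 is ≥ 69 and < 72 → C-

C-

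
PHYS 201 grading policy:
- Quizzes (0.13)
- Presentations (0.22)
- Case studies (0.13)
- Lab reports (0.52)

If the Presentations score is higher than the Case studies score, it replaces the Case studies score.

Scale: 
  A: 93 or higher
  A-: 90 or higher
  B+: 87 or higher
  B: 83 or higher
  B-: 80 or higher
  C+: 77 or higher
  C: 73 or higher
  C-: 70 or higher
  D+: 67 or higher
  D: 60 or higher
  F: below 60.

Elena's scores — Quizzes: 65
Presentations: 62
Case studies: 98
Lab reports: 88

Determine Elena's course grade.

B-

Presentations (62) ≤ Case studies (98), so Case studies stays at 98.
Weighted total:
  Quizzes 65 × 0.13 = 8.45
  Presentations 62 × 0.22 = 13.64
  Case studies 98 × 0.13 = 12.74
  Lab reports 88 × 0.52 = 45.76
Sum = 80.59
80.59 is ≥ 80 and < 83 → B-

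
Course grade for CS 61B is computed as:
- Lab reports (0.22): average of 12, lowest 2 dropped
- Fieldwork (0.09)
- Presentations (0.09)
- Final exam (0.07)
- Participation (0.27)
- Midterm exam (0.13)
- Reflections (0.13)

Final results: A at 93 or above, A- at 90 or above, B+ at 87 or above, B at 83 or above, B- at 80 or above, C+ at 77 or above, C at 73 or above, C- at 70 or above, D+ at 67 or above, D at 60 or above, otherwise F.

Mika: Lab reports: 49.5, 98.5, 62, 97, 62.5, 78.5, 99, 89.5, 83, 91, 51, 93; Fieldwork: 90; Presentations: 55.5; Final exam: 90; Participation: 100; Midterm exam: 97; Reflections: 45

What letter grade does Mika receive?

B

Lab reports: drop 49.5, 51 → average of remaining 10 = 854/10 = 85.4
Weighted total:
  Lab reports 85.4 × 0.22 = 18.788
  Fieldwork 90 × 0.09 = 8.1
  Presentations 55.5 × 0.09 = 4.995
  Final exam 90 × 0.07 = 6.3
  Participation 100 × 0.27 = 27
  Midterm exam 97 × 0.13 = 12.61
  Reflections 45 × 0.13 = 5.85
Sum = 83.643
83.643 is ≥ 83 and < 87 → B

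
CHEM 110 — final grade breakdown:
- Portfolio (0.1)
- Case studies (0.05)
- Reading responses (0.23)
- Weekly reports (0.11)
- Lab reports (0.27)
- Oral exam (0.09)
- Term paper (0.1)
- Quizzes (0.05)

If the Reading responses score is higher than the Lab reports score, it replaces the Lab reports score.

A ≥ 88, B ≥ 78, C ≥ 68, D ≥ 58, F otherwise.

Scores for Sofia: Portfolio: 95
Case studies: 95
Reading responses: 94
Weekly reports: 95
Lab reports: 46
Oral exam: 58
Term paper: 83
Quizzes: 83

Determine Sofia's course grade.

A

Reading responses (94) > Lab reports (46), so Lab reports counts as 94.
Weighted total:
  Portfolio 95 × 0.1 = 9.5
  Case studies 95 × 0.05 = 4.75
  Reading responses 94 × 0.23 = 21.62
  Weekly reports 95 × 0.11 = 10.45
  Lab reports 94 × 0.27 = 25.38
  Oral exam 58 × 0.09 = 5.22
  Term paper 83 × 0.1 = 8.3
  Quizzes 83 × 0.05 = 4.15
Sum = 89.37
89.37 ≥ 88 → A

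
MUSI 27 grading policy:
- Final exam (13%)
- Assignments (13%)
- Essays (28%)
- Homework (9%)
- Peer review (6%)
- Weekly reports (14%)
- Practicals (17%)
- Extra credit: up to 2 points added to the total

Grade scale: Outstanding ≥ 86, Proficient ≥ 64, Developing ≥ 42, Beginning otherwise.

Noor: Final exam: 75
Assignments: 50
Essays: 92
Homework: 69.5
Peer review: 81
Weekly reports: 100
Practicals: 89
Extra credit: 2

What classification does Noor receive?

Weighted total:
  Final exam 75 × 0.13 = 9.75
  Assignments 50 × 0.13 = 6.5
  Essays 92 × 0.28 = 25.76
  Homework 69.5 × 0.09 = 6.255
  Peer review 81 × 0.06 = 4.86
  Weekly reports 100 × 0.14 = 14
  Practicals 89 × 0.17 = 15.13
Sum = 82.255
Extra credit: 82.255 + 2 = 84.255
84.255 is ≥ 64 and < 86 → Proficient

Proficient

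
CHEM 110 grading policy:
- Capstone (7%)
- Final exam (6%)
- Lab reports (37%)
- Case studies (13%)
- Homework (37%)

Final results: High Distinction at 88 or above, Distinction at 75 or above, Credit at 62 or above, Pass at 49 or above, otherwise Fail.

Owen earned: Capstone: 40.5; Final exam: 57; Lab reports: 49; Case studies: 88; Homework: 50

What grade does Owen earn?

Pass

Weighted total:
  Capstone 40.5 × 0.07 = 2.835
  Final exam 57 × 0.06 = 3.42
  Lab reports 49 × 0.37 = 18.13
  Case studies 88 × 0.13 = 11.44
  Homework 50 × 0.37 = 18.5
Sum = 54.325
54.325 is ≥ 49 and < 62 → Pass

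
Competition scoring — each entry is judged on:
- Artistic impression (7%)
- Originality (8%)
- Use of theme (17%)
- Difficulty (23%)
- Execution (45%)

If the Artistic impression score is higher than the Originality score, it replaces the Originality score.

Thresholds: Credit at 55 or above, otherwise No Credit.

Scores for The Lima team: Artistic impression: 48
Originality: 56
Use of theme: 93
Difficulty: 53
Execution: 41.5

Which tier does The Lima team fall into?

Artistic impression (48) ≤ Originality (56), so Originality stays at 56.
Weighted total:
  Artistic impression 48 × 0.07 = 3.36
  Originality 56 × 0.08 = 4.48
  Use of theme 93 × 0.17 = 15.81
  Difficulty 53 × 0.23 = 12.19
  Execution 41.5 × 0.45 = 18.675
Sum = 54.515
54.515 < 55 → No Credit

No Credit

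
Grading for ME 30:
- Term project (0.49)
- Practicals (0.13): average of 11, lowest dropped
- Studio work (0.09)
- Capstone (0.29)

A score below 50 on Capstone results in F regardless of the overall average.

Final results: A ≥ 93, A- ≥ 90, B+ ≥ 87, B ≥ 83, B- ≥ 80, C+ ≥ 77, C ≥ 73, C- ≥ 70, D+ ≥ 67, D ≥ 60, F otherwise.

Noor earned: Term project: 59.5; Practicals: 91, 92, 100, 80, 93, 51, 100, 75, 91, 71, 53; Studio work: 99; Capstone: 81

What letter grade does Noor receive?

Practicals: drop 51 → average of remaining 10 = 846/10 = 84.6
Capstone score 81 ≥ 50: minimum met.
Weighted total:
  Term project 59.5 × 0.49 = 29.155
  Practicals 84.6 × 0.13 = 10.998
  Studio work 99 × 0.09 = 8.91
  Capstone 81 × 0.29 = 23.49
Sum = 72.553
72.553 is ≥ 70 and < 73 → C-

C-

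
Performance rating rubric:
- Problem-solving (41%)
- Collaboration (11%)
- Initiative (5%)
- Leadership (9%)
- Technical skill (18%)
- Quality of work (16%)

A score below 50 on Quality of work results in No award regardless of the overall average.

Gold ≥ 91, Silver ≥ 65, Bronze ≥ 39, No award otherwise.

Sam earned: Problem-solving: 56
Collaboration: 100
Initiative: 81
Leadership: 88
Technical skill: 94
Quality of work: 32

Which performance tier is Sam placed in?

Quality of work score 32 < 50: minimum not met.
Weighted total:
  Problem-solving 56 × 0.41 = 22.96
  Collaboration 100 × 0.11 = 11
  Initiative 81 × 0.05 = 4.05
  Leadership 88 × 0.09 = 7.92
  Technical skill 94 × 0.18 = 16.92
  Quality of work 32 × 0.16 = 5.12
Sum = 67.97
Because the Quality of work minimum was not met, the result is No award.

No award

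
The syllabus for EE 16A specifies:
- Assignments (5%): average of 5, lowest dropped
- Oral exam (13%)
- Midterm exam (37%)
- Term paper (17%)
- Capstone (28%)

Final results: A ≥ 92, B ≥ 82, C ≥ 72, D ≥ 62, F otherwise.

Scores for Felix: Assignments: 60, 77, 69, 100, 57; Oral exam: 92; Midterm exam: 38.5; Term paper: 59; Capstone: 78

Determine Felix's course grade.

F

Assignments: drop 57 → average of remaining 4 = 306/4 = 76.5
Weighted total:
  Assignments 76.5 × 0.05 = 3.825
  Oral exam 92 × 0.13 = 11.96
  Midterm exam 38.5 × 0.37 = 14.245
  Term paper 59 × 0.17 = 10.03
  Capstone 78 × 0.28 = 21.84
Sum = 61.9
61.9 < 62 → F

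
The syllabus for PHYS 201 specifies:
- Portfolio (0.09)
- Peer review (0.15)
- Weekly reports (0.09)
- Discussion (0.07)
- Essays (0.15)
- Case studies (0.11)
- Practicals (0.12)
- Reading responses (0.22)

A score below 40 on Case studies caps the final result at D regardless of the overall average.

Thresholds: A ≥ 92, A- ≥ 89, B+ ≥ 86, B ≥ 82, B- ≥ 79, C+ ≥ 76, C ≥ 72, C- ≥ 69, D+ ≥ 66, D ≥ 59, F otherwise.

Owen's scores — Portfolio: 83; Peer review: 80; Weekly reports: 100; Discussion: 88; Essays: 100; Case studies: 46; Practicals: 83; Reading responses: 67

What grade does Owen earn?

B-

Case studies score 46 ≥ 40: minimum met.
Weighted total:
  Portfolio 83 × 0.09 = 7.47
  Peer review 80 × 0.15 = 12
  Weekly reports 100 × 0.09 = 9
  Discussion 88 × 0.07 = 6.16
  Essays 100 × 0.15 = 15
  Case studies 46 × 0.11 = 5.06
  Practicals 83 × 0.12 = 9.96
  Reading responses 67 × 0.22 = 14.74
Sum = 79.39
79.39 is ≥ 79 and < 82 → B-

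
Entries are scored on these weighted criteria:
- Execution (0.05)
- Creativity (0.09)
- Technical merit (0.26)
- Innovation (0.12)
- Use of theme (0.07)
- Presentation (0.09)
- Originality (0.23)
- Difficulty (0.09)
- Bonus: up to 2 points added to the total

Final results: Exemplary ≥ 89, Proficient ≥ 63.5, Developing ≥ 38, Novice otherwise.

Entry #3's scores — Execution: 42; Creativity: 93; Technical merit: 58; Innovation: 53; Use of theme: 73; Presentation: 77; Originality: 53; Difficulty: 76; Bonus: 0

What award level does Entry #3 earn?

Developing

Weighted total:
  Execution 42 × 0.05 = 2.1
  Creativity 93 × 0.09 = 8.37
  Technical merit 58 × 0.26 = 15.08
  Innovation 53 × 0.12 = 6.36
  Use of theme 73 × 0.07 = 5.11
  Presentation 77 × 0.09 = 6.93
  Originality 53 × 0.23 = 12.19
  Difficulty 76 × 0.09 = 6.84
Sum = 62.98
Bonus: 62.98 + 0 = 62.98
62.98 is ≥ 38 and < 63.5 → Developing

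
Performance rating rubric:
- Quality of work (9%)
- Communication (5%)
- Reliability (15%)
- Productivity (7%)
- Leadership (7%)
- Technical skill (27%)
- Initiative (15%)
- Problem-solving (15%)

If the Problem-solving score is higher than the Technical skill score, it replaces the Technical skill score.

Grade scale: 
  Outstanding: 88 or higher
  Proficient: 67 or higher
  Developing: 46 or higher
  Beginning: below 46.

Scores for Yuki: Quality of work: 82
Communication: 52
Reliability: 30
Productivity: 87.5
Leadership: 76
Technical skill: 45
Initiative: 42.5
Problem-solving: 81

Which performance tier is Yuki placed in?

Developing

Problem-solving (81) > Technical skill (45), so Technical skill counts as 81.
Weighted total:
  Quality of work 82 × 0.09 = 7.38
  Communication 52 × 0.05 = 2.6
  Reliability 30 × 0.15 = 4.5
  Productivity 87.5 × 0.07 = 6.125
  Leadership 76 × 0.07 = 5.32
  Technical skill 81 × 0.27 = 21.87
  Initiative 42.5 × 0.15 = 6.375
  Problem-solving 81 × 0.15 = 12.15
Sum = 66.32
66.32 is ≥ 46 and < 67 → Developing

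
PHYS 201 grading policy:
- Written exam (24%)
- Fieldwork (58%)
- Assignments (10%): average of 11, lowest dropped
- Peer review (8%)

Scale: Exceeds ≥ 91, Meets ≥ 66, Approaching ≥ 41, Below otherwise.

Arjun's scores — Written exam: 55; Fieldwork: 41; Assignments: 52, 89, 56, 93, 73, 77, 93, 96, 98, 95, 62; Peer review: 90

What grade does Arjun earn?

Approaching

Assignments: drop 52 → average of remaining 10 = 832/10 = 83.2
Weighted total:
  Written exam 55 × 0.24 = 13.2
  Fieldwork 41 × 0.58 = 23.78
  Assignments 83.2 × 0.1 = 8.32
  Peer review 90 × 0.08 = 7.2
Sum = 52.5
52.5 is ≥ 41 and < 66 → Approaching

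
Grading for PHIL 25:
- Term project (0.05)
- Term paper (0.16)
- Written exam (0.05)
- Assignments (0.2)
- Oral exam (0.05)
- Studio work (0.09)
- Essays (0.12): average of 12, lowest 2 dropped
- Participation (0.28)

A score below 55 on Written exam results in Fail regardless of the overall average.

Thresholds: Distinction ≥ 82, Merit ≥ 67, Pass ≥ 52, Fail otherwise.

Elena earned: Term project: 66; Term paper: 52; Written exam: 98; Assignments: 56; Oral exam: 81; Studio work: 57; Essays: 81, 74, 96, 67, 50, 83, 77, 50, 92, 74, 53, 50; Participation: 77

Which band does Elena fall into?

Merit

Essays: drop 50, 50 → average of remaining 10 = 747/10 = 74.7
Written exam score 98 ≥ 55: minimum met.
Weighted total:
  Term project 66 × 0.05 = 3.3
  Term paper 52 × 0.16 = 8.32
  Written exam 98 × 0.05 = 4.9
  Assignments 56 × 0.2 = 11.2
  Oral exam 81 × 0.05 = 4.05
  Studio work 57 × 0.09 = 5.13
  Essays 74.7 × 0.12 = 8.964
  Participation 77 × 0.28 = 21.56
Sum = 67.424
67.424 is ≥ 67 and < 82 → Merit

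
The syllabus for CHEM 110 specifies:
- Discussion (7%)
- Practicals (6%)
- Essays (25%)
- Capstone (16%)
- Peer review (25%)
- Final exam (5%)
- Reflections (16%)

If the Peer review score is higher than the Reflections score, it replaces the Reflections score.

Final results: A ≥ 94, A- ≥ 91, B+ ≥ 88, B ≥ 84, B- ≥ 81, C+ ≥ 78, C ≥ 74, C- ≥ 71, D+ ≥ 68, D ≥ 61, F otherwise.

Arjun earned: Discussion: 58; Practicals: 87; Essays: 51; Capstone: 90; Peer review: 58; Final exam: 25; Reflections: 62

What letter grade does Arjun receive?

Peer review (58) ≤ Reflections (62), so Reflections stays at 62.
Weighted total:
  Discussion 58 × 0.07 = 4.06
  Practicals 87 × 0.06 = 5.22
  Essays 51 × 0.25 = 12.75
  Capstone 90 × 0.16 = 14.4
  Peer review 58 × 0.25 = 14.5
  Final exam 25 × 0.05 = 1.25
  Reflections 62 × 0.16 = 9.92
Sum = 62.1
62.1 is ≥ 61 and < 68 → D

D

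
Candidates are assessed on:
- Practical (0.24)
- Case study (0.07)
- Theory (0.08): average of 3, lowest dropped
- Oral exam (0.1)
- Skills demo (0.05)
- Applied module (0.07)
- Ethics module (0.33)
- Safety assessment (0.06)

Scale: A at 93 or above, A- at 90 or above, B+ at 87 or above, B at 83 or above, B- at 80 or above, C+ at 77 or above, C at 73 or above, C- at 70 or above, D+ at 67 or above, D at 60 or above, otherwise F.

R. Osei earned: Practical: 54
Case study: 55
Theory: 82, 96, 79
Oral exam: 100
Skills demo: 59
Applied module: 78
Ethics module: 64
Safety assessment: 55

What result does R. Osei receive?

Theory: drop 79 → average of remaining 2 = 178/2 = 89
Weighted total:
  Practical 54 × 0.24 = 12.96
  Case study 55 × 0.07 = 3.85
  Theory 89 × 0.08 = 7.12
  Oral exam 100 × 0.1 = 10
  Skills demo 59 × 0.05 = 2.95
  Applied module 78 × 0.07 = 5.46
  Ethics module 64 × 0.33 = 21.12
  Safety assessment 55 × 0.06 = 3.3
Sum = 66.76
66.76 is ≥ 60 and < 67 → D

D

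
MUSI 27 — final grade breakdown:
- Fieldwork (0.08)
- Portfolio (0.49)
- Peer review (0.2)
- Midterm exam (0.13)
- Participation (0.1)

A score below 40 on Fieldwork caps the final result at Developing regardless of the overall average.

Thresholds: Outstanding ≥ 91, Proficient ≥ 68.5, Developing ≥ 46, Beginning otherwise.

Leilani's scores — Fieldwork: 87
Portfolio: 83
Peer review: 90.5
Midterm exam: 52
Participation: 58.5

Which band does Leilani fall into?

Fieldwork score 87 ≥ 40: minimum met.
Weighted total:
  Fieldwork 87 × 0.08 = 6.96
  Portfolio 83 × 0.49 = 40.67
  Peer review 90.5 × 0.2 = 18.1
  Midterm exam 52 × 0.13 = 6.76
  Participation 58.5 × 0.1 = 5.85
Sum = 78.34
78.34 is ≥ 68.5 and < 91 → Proficient

Proficient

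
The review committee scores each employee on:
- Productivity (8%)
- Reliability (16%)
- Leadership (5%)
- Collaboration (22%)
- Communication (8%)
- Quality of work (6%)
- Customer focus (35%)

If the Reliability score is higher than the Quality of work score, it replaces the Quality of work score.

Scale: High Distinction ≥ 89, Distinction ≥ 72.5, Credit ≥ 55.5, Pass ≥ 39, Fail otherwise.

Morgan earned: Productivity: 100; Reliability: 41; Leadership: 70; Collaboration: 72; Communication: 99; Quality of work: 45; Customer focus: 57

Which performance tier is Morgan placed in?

Reliability (41) ≤ Quality of work (45), so Quality of work stays at 45.
Weighted total:
  Productivity 100 × 0.08 = 8
  Reliability 41 × 0.16 = 6.56
  Leadership 70 × 0.05 = 3.5
  Collaboration 72 × 0.22 = 15.84
  Communication 99 × 0.08 = 7.92
  Quality of work 45 × 0.06 = 2.7
  Customer focus 57 × 0.35 = 19.95
Sum = 64.47
64.47 is ≥ 55.5 and < 72.5 → Credit

Credit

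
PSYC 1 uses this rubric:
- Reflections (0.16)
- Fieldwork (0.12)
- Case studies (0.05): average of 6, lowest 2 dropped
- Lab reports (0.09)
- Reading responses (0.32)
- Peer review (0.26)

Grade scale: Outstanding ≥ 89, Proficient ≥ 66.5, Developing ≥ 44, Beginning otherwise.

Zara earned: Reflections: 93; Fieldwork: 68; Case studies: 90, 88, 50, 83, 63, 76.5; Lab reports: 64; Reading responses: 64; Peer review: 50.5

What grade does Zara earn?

Case studies: drop 50, 63 → average of remaining 4 = 337.5/4 = 84.375
Weighted total:
  Reflections 93 × 0.16 = 14.88
  Fieldwork 68 × 0.12 = 8.16
  Case studies 84.375 × 0.05 = 4.21875
  Lab reports 64 × 0.09 = 5.76
  Reading responses 64 × 0.32 = 20.48
  Peer review 50.5 × 0.26 = 13.13
Sum = 66.62875
66.62875 is ≥ 66.5 and < 89 → Proficient

Proficient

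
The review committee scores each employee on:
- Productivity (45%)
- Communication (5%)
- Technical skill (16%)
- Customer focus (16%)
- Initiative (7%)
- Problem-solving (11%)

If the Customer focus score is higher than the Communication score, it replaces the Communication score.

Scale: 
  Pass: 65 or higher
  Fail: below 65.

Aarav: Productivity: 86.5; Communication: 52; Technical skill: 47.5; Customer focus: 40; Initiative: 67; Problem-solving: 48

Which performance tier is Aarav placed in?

Pass

Customer focus (40) ≤ Communication (52), so Communication stays at 52.
Weighted total:
  Productivity 86.5 × 0.45 = 38.925
  Communication 52 × 0.05 = 2.6
  Technical skill 47.5 × 0.16 = 7.6
  Customer focus 40 × 0.16 = 6.4
  Initiative 67 × 0.07 = 4.69
  Problem-solving 48 × 0.11 = 5.28
Sum = 65.495
65.495 ≥ 65 → Pass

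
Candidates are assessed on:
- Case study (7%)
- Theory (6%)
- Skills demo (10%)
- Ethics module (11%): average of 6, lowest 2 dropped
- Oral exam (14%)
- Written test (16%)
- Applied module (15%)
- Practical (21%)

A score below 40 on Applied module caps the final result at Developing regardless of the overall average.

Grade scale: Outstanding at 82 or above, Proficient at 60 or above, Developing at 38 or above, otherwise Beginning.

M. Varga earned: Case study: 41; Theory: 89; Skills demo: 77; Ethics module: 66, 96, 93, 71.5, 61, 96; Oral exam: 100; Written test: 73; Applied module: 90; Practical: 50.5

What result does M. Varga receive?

Proficient

Ethics module: drop 61, 66 → average of remaining 4 = 356.5/4 = 89.125
Applied module score 90 ≥ 40: minimum met.
Weighted total:
  Case study 41 × 0.07 = 2.87
  Theory 89 × 0.06 = 5.34
  Skills demo 77 × 0.1 = 7.7
  Ethics module 89.125 × 0.11 = 9.80375
  Oral exam 100 × 0.14 = 14
  Written test 73 × 0.16 = 11.68
  Applied module 90 × 0.15 = 13.5
  Practical 50.5 × 0.21 = 10.605
Sum = 75.49875
75.49875 is ≥ 60 and < 82 → Proficient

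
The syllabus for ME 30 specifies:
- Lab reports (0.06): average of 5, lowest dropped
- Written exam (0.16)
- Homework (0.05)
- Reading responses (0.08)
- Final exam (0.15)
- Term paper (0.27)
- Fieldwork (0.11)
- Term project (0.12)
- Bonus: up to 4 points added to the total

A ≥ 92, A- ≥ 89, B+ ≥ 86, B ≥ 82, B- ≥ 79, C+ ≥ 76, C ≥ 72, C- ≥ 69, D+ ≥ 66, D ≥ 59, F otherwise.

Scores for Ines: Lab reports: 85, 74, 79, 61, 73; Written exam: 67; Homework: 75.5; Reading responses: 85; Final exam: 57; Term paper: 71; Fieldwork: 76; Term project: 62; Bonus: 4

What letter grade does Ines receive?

Lab reports: drop 61 → average of remaining 4 = 311/4 = 77.75
Weighted total:
  Lab reports 77.75 × 0.06 = 4.665
  Written exam 67 × 0.16 = 10.72
  Homework 75.5 × 0.05 = 3.775
  Reading responses 85 × 0.08 = 6.8
  Final exam 57 × 0.15 = 8.55
  Term paper 71 × 0.27 = 19.17
  Fieldwork 76 × 0.11 = 8.36
  Term project 62 × 0.12 = 7.44
Sum = 69.48
Bonus: 69.48 + 4 = 73.48
73.48 is ≥ 72 and < 76 → C

C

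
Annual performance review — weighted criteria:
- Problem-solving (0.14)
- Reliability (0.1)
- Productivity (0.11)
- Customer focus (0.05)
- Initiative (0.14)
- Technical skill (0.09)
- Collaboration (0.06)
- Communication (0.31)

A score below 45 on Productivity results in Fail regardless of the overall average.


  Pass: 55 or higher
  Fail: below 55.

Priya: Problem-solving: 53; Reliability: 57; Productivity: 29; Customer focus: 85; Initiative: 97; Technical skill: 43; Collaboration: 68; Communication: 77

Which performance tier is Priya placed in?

Fail

Productivity score 29 < 45: minimum not met.
Weighted total:
  Problem-solving 53 × 0.14 = 7.42
  Reliability 57 × 0.1 = 5.7
  Productivity 29 × 0.11 = 3.19
  Customer focus 85 × 0.05 = 4.25
  Initiative 97 × 0.14 = 13.58
  Technical skill 43 × 0.09 = 3.87
  Collaboration 68 × 0.06 = 4.08
  Communication 77 × 0.31 = 23.87
Sum = 65.96
Because the Productivity minimum was not met, the result is Fail.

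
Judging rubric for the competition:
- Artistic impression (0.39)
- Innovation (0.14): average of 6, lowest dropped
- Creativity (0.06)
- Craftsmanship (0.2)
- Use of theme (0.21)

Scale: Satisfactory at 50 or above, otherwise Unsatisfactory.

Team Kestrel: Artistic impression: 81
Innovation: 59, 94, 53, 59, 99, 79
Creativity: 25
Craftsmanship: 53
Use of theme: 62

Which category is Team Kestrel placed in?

Innovation: drop 53 → average of remaining 5 = 390/5 = 78
Weighted total:
  Artistic impression 81 × 0.39 = 31.59
  Innovation 78 × 0.14 = 10.92
  Creativity 25 × 0.06 = 1.5
  Craftsmanship 53 × 0.2 = 10.6
  Use of theme 62 × 0.21 = 13.02
Sum = 67.63
67.63 ≥ 50 → Satisfactory

Satisfactory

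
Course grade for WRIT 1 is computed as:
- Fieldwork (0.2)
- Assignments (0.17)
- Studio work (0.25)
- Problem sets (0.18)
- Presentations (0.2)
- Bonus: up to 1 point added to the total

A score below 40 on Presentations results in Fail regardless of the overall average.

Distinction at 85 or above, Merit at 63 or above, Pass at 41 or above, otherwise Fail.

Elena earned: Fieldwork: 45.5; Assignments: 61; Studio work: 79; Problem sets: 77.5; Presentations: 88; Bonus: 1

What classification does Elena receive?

Merit

Presentations score 88 ≥ 40: minimum met.
Weighted total:
  Fieldwork 45.5 × 0.2 = 9.1
  Assignments 61 × 0.17 = 10.37
  Studio work 79 × 0.25 = 19.75
  Problem sets 77.5 × 0.18 = 13.95
  Presentations 88 × 0.2 = 17.6
Sum = 70.77
Bonus: 70.77 + 1 = 71.77
71.77 is ≥ 63 and < 85 → Merit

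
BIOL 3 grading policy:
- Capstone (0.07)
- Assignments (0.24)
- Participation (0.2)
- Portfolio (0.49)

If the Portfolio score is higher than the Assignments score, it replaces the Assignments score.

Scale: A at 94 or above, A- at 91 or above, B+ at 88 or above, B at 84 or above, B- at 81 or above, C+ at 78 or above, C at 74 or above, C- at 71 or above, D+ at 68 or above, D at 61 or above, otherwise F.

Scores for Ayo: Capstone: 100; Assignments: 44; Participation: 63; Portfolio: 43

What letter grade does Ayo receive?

F

Portfolio (43) ≤ Assignments (44), so Assignments stays at 44.
Weighted total:
  Capstone 100 × 0.07 = 7
  Assignments 44 × 0.24 = 10.56
  Participation 63 × 0.2 = 12.6
  Portfolio 43 × 0.49 = 21.07
Sum = 51.23
51.23 < 61 → F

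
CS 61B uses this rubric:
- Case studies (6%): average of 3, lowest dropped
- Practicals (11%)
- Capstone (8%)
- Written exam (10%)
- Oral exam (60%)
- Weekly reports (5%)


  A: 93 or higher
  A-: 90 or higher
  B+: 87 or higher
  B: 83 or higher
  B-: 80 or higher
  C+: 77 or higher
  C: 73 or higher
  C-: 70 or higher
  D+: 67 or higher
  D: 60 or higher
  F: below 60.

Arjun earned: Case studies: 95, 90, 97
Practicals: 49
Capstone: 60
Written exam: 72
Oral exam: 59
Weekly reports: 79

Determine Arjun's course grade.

D

Case studies: drop 90 → average of remaining 2 = 192/2 = 96
Weighted total:
  Case studies 96 × 0.06 = 5.76
  Practicals 49 × 0.11 = 5.39
  Capstone 60 × 0.08 = 4.8
  Written exam 72 × 0.1 = 7.2
  Oral exam 59 × 0.6 = 35.4
  Weekly reports 79 × 0.05 = 3.95
Sum = 62.5
62.5 is ≥ 60 and < 67 → D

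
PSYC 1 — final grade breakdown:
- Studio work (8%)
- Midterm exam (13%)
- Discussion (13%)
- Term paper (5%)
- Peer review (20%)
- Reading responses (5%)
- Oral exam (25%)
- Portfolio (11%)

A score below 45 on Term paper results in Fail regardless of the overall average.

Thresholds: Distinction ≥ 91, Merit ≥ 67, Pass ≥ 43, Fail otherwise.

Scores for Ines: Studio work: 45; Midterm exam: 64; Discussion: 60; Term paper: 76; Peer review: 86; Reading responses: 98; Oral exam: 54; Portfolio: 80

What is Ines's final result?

Term paper score 76 ≥ 45: minimum met.
Weighted total:
  Studio work 45 × 0.08 = 3.6
  Midterm exam 64 × 0.13 = 8.32
  Discussion 60 × 0.13 = 7.8
  Term paper 76 × 0.05 = 3.8
  Peer review 86 × 0.2 = 17.2
  Reading responses 98 × 0.05 = 4.9
  Oral exam 54 × 0.25 = 13.5
  Portfolio 80 × 0.11 = 8.8
Sum = 67.92
67.92 is ≥ 67 and < 91 → Merit

Merit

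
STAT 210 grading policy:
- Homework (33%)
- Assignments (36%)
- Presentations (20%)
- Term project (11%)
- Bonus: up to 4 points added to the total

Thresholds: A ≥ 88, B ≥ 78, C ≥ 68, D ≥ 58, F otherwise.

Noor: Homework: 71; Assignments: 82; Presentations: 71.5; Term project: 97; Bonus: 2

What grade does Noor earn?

Weighted total:
  Homework 71 × 0.33 = 23.43
  Assignments 82 × 0.36 = 29.52
  Presentations 71.5 × 0.2 = 14.3
  Term project 97 × 0.11 = 10.67
Sum = 77.92
Bonus: 77.92 + 2 = 79.92
79.92 is ≥ 78 and < 88 → B

B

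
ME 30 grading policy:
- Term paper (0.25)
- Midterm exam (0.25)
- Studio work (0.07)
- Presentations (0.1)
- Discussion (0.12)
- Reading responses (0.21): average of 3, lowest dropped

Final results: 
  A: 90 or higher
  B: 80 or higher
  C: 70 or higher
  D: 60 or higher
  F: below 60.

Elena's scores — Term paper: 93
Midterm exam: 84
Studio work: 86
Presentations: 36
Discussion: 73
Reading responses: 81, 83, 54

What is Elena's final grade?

Reading responses: drop 54 → average of remaining 2 = 164/2 = 82
Weighted total:
  Term paper 93 × 0.25 = 23.25
  Midterm exam 84 × 0.25 = 21
  Studio work 86 × 0.07 = 6.02
  Presentations 36 × 0.1 = 3.6
  Discussion 73 × 0.12 = 8.76
  Reading responses 82 × 0.21 = 17.22
Sum = 79.85
79.85 is ≥ 70 and < 80 → C

C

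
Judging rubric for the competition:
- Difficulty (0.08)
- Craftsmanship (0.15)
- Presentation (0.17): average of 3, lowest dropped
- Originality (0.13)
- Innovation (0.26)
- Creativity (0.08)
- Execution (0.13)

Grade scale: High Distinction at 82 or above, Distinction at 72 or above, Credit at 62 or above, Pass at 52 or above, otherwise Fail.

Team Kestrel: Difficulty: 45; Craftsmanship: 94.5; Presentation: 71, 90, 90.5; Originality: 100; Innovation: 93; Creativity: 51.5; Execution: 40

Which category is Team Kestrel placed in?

Distinction

Presentation: drop 71 → average of remaining 2 = 180.5/2 = 90.25
Weighted total:
  Difficulty 45 × 0.08 = 3.6
  Craftsmanship 94.5 × 0.15 = 14.175
  Presentation 90.25 × 0.17 = 15.3425
  Originality 100 × 0.13 = 13
  Innovation 93 × 0.26 = 24.18
  Creativity 51.5 × 0.08 = 4.12
  Execution 40 × 0.13 = 5.2
Sum = 79.6175
79.6175 is ≥ 72 and < 82 → Distinction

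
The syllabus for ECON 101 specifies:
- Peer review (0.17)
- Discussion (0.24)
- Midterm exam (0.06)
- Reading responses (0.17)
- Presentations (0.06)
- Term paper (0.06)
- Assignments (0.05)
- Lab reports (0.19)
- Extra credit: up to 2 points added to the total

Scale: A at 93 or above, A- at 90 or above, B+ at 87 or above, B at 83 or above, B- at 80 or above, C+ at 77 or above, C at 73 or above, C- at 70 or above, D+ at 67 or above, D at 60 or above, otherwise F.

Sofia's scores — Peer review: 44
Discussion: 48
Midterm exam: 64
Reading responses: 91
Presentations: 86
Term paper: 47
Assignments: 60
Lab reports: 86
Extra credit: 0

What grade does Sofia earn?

Weighted total:
  Peer review 44 × 0.17 = 7.48
  Discussion 48 × 0.24 = 11.52
  Midterm exam 64 × 0.06 = 3.84
  Reading responses 91 × 0.17 = 15.47
  Presentations 86 × 0.06 = 5.16
  Term paper 47 × 0.06 = 2.82
  Assignments 60 × 0.05 = 3
  Lab reports 86 × 0.19 = 16.34
Sum = 65.63
Extra credit: 65.63 + 0 = 65.63
65.63 is ≥ 60 and < 67 → D

D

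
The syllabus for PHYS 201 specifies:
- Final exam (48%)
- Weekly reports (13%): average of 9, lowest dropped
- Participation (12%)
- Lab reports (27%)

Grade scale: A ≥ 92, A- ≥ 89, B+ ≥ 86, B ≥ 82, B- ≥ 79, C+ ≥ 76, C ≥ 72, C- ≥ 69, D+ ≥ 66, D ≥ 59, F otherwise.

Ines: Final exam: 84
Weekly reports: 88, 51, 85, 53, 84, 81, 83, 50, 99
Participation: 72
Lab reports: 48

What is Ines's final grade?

C

Weekly reports: drop 50 → average of remaining 8 = 624/8 = 78
Weighted total:
  Final exam 84 × 0.48 = 40.32
  Weekly reports 78 × 0.13 = 10.14
  Participation 72 × 0.12 = 8.64
  Lab reports 48 × 0.27 = 12.96
Sum = 72.06
72.06 is ≥ 72 and < 76 → C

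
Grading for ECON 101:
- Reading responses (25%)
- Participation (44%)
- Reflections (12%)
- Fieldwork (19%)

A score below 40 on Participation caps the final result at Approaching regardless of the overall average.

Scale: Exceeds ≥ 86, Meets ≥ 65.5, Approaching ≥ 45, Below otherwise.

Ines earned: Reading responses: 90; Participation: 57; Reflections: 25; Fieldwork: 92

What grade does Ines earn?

Participation score 57 ≥ 40: minimum met.
Weighted total:
  Reading responses 90 × 0.25 = 22.5
  Participation 57 × 0.44 = 25.08
  Reflections 25 × 0.12 = 3
  Fieldwork 92 × 0.19 = 17.48
Sum = 68.06
68.06 is ≥ 65.5 and < 86 → Meets

Meets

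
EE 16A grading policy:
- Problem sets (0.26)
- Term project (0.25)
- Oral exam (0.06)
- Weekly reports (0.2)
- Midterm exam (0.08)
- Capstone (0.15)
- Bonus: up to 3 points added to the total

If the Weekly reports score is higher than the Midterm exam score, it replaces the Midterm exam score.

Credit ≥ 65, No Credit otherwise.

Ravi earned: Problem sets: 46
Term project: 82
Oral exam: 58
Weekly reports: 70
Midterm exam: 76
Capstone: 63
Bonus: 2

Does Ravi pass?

Credit

Weekly reports (70) ≤ Midterm exam (76), so Midterm exam stays at 76.
Weighted total:
  Problem sets 46 × 0.26 = 11.96
  Term project 82 × 0.25 = 20.5
  Oral exam 58 × 0.06 = 3.48
  Weekly reports 70 × 0.2 = 14
  Midterm exam 76 × 0.08 = 6.08
  Capstone 63 × 0.15 = 9.45
Sum = 65.47
Bonus: 65.47 + 2 = 67.47
67.47 ≥ 65 → Credit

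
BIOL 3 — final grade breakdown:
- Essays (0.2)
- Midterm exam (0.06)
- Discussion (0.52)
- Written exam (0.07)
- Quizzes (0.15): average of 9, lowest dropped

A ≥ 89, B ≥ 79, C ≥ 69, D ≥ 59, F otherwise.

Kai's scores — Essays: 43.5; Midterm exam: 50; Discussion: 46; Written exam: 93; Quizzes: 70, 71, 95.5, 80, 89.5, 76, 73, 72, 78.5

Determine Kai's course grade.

Quizzes: drop 70 → average of remaining 8 = 635.5/8 = 79.4375
Weighted total:
  Essays 43.5 × 0.2 = 8.7
  Midterm exam 50 × 0.06 = 3
  Discussion 46 × 0.52 = 23.92
  Written exam 93 × 0.07 = 6.51
  Quizzes 79.4375 × 0.15 = 11.915625
Sum = 54.045625
54.045625 < 59 → F

F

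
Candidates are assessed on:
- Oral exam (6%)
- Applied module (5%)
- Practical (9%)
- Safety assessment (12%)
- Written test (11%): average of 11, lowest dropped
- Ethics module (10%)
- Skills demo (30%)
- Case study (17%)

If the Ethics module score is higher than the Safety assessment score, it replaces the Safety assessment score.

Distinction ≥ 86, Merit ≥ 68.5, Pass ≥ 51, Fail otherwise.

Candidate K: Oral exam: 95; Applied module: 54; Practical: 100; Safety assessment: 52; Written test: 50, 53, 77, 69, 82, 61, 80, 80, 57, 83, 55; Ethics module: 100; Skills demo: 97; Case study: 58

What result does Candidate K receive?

Written test: drop 50 → average of remaining 10 = 697/10 = 69.7
Ethics module (100) > Safety assessment (52), so Safety assessment counts as 100.
Weighted total:
  Oral exam 95 × 0.06 = 5.7
  Applied module 54 × 0.05 = 2.7
  Practical 100 × 0.09 = 9
  Safety assessment 100 × 0.12 = 12
  Written test 69.7 × 0.11 = 7.667
  Ethics module 100 × 0.1 = 10
  Skills demo 97 × 0.3 = 29.1
  Case study 58 × 0.17 = 9.86
Sum = 86.027
86.027 ≥ 86 → Distinction

Distinction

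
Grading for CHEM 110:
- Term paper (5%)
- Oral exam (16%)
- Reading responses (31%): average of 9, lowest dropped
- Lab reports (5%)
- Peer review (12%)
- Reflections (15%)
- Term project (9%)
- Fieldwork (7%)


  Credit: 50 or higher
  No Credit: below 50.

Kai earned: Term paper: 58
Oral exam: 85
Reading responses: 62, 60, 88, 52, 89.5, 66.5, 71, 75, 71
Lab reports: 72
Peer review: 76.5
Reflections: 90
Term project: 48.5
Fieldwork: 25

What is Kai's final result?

Credit

Reading responses: drop 52 → average of remaining 8 = 583/8 = 72.875
Weighted total:
  Term paper 58 × 0.05 = 2.9
  Oral exam 85 × 0.16 = 13.6
  Reading responses 72.875 × 0.31 = 22.59125
  Lab reports 72 × 0.05 = 3.6
  Peer review 76.5 × 0.12 = 9.18
  Reflections 90 × 0.15 = 13.5
  Term project 48.5 × 0.09 = 4.365
  Fieldwork 25 × 0.07 = 1.75
Sum = 71.48625
71.48625 ≥ 50 → Credit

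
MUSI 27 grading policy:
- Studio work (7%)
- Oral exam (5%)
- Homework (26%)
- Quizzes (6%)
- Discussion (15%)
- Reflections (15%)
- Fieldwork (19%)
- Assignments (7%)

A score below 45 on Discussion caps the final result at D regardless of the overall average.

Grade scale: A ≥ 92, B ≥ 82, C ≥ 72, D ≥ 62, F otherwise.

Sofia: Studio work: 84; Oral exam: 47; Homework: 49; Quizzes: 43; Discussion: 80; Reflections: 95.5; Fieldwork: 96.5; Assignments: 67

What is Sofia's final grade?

Discussion score 80 ≥ 45: minimum met.
Weighted total:
  Studio work 84 × 0.07 = 5.88
  Oral exam 47 × 0.05 = 2.35
  Homework 49 × 0.26 = 12.74
  Quizzes 43 × 0.06 = 2.58
  Discussion 80 × 0.15 = 12
  Reflections 95.5 × 0.15 = 14.325
  Fieldwork 96.5 × 0.19 = 18.335
  Assignments 67 × 0.07 = 4.69
Sum = 72.9
72.9 is ≥ 72 and < 82 → C

C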